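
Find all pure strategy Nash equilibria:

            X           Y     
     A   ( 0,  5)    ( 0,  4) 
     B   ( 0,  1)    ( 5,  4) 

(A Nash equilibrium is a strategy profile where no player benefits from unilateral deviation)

Nash equilibrium: (A, X), (B, Y)

Work:
Best responses:
  P1 vs X: payoffs [0, 0] → best response A/B (payoff 0)
  P1 vs Y: payoffs [0, 5] → best response B (payoff 5)
  P2 vs A: payoffs [5, 4] → best response X (payoff 5)
  P2 vs B: payoffs [1, 4] → best response Y (payoff 4)
Mutual best responses: (A,X), (B,Y) → Nash equilibria.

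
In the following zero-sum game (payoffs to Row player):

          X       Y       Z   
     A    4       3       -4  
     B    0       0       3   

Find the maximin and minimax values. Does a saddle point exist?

Maximin = 0, Minimax = 3, Saddle: False

Work:
Row minimums: [-4, 0] → maximin = 0
Column maximums: [4, 3, 3] → minimax = 3
No saddle point (maximin ≠ minimax). Mixed strategy needed.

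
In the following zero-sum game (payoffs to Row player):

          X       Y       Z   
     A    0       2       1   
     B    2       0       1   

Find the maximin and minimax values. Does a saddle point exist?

Maximin = 0, Minimax = 1, Saddle: False

Work:
Row minimums: [0, 0] → maximin = 0
Column maximums: [2, 2, 1] → minimax = 1
No saddle point (maximin ≠ minimax). Mixed strategy needed.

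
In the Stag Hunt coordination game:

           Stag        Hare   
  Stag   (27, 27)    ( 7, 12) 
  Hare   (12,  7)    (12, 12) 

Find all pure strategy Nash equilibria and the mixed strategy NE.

Pure NE: (Stag, Stag) and (Hare, Hare); Mixed NE: p = 0.25, q = 0.25

Work:
Check pure NE:
(Stag, Stag): (27, 27) - no unilateral deviation beneficial
(Hare, Hare): (12, 12) - no unilateral deviation beneficial
Mixed NE: P1 plays Stag with p = 0.25, P2 plays Stag with q = 0.25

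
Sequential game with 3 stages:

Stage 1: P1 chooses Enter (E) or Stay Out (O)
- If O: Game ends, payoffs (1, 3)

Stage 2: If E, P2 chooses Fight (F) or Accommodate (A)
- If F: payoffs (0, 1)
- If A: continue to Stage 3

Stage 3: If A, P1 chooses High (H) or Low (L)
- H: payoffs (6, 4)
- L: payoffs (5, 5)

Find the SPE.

SPE: (E, A, H); Outcome (6, 4)

Work:
Stage 3: P1 chooses H (6 vs 5)
Stage 2: P2: F->1, A->4 (anticipating H). Choose A
Stage 1: P1: O->1, E->6 (anticipating A, H). Choose E
SPE path: E -> A -> H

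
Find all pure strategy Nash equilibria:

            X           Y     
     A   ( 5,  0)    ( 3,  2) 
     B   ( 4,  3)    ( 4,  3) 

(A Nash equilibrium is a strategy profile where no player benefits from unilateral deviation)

Nash equilibrium: (B, Y)

Work:
Best responses:
  P1 vs X: payoffs [5, 4] → best response A (payoff 5)
  P1 vs Y: payoffs [3, 4] → best response B (payoff 4)
  P2 vs A: payoffs [0, 2] → best response Y (payoff 2)
  P2 vs B: payoffs [3, 3] → best response X/Y (payoff 3)
Mutual best responses: (B,Y) → Nash equilibria.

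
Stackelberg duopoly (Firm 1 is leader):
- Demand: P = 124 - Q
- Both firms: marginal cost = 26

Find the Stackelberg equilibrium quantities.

q₁* (leader) = 49.0, q₂* (follower) = 24.5

Work:
Follower's reaction: q₂ = (a - c - q₁)/2
Leader substitutes: π₁ = q₁·(a - q₁ - (a-c-q₁)/2 - c)
FOC: q₁* = (124 - 26)/2 = 49.00
Then: q₂* = (124 - 26 - 49.0)/2 = 24.50
Leader has first-mover advantage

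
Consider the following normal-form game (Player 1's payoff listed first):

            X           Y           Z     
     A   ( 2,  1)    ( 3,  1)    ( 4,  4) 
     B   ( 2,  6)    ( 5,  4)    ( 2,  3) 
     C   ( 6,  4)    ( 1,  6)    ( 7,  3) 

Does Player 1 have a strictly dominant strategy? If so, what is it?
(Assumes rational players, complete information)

No strictly dominant strategy exists for Player 1

Work:
A strategy strictly dominates another if it gives a strictly higher payoff against every opponent action. Compare each pair of P1's strategies column-by-column:
  A vs B: [2 vs 2, 3 vs 5, 4 vs 2] → A does not strictly dominate B (column X: 2 ≤ 2)
  A vs C: [2 vs 6, 3 vs 1, 4 vs 7] → A does not strictly dominate C (column X: 2 ≤ 6)
  B vs A: [2 vs 2, 5 vs 3, 2 vs 4] → B does not strictly dominate A (column X: 2 ≤ 2)
  B vs C: [2 vs 6, 5 vs 1, 2 vs 7] → B does not strictly dominate C (column X: 2 ≤ 6)
  C vs A: [6 vs 2, 1 vs 3, 7 vs 4] → C does not strictly dominate A (column Y: 1 ≤ 3)
  C vs B: [6 vs 2, 1 vs 5, 7 vs 2] → C does not strictly dominate B (column Y: 1 ≤ 5)
No single strategy strictly dominates all others → no strictly dominant strategy.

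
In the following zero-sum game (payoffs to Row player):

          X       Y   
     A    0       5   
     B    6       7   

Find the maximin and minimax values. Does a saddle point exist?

Maximin = 6, Minimax = 6, Saddle: True

Work:
Row minimums: [0, 6] → maximin = 6
Column maximums: [6, 7] → minimax = 6
Saddle point exists! Game value = 6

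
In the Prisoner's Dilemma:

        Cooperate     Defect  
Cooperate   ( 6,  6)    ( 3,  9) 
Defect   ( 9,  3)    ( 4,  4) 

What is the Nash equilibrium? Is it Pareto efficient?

(Defect, Defect) is NE; not Pareto efficient

Work:
Defect dominates Cooperate for both players:
If P2 cooperates: Defect (9) > Cooperate (6)
If P2 defects: Defect (4) > Cooperate (3)
NE: (Defect, Defect) with payoff (4, 4)
But (Cooperate, Cooperate) = (6, 6) Pareto dominates (4, 4)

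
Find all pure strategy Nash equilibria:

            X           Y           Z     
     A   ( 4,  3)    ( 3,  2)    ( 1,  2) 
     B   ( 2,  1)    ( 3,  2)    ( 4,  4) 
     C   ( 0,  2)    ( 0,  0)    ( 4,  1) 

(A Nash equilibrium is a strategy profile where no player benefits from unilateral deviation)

Nash equilibrium: (A, X), (B, Z)

Work:
Best responses:
  P1 vs X: payoffs [4, 2, 0] → best response A (payoff 4)
  P1 vs Y: payoffs [3, 3, 0] → best response A/B (payoff 3)
  P1 vs Z: payoffs [1, 4, 4] → best response B/C (payoff 4)
  P2 vs A: payoffs [3, 2, 2] → best response X (payoff 3)
  P2 vs B: payoffs [1, 2, 4] → best response Z (payoff 4)
  P2 vs C: payoffs [2, 0, 1] → best response X (payoff 2)
Mutual best responses: (A,X), (B,Z) → Nash equilibria.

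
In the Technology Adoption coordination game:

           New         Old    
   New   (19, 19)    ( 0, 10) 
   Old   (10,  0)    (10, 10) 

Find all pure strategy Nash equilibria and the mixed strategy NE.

Pure NE: (New, New) and (Old, Old); Mixed NE: p = 0.5263, q = 0.5263

Work:
Check pure NE:
(New, New): (19, 19) - no unilateral deviation beneficial
(Old, Old): (10, 10) - no unilateral deviation beneficial
Mixed NE: P1 plays New with p = 0.5263, P2 plays New with q = 0.5263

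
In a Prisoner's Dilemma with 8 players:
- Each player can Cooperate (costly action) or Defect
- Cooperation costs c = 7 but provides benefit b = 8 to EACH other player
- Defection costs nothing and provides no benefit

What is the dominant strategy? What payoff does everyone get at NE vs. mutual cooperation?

Dominant: Defect; NE payoff = 0; Coop payoff = 49

Work:
Defect dominates (saves cost c = 7, benefit to others is external)
NE: All defect → everyone gets 0
If all cooperate: each receives (7)×8 - 7 = 49
Social dilemma: 49 > 0 but NE gives 0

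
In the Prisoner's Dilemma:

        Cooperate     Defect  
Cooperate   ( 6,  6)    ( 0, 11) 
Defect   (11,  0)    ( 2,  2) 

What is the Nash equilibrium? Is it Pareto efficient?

(Defect, Defect) is NE; not Pareto efficient

Work:
Defect dominates Cooperate for both players:
If P2 cooperates: Defect (11) > Cooperate (6)
If P2 defects: Defect (2) > Cooperate (0)
NE: (Defect, Defect) with payoff (2, 2)
But (Cooperate, Cooperate) = (6, 6) Pareto dominates (2, 2)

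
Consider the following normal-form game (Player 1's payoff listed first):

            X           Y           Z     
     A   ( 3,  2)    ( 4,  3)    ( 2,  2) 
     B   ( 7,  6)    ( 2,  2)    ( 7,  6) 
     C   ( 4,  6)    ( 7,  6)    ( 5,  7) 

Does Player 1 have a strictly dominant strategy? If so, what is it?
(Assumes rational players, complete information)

No strictly dominant strategy exists for Player 1

Work:
A strategy strictly dominates another if it gives a strictly higher payoff against every opponent action. Compare each pair of P1's strategies column-by-column:
  A vs B: [3 vs 7, 4 vs 2, 2 vs 7] → A does not strictly dominate B (column X: 3 ≤ 7)
  A vs C: [3 vs 4, 4 vs 7, 2 vs 5] → A does not strictly dominate C (column X: 3 ≤ 4)
  B vs A: [7 vs 3, 2 vs 4, 7 vs 2] → B does not strictly dominate A (column Y: 2 ≤ 4)
  B vs C: [7 vs 4, 2 vs 7, 7 vs 5] → B does not strictly dominate C (column Y: 2 ≤ 7)
  C vs A: [4 vs 3, 7 vs 4, 5 vs 2] → C strictly dominates A
  C vs B: [4 vs 7, 7 vs 2, 5 vs 7] → C does not strictly dominate B (column X: 4 ≤ 7)
No single strategy strictly dominates all others → no strictly dominant strategy.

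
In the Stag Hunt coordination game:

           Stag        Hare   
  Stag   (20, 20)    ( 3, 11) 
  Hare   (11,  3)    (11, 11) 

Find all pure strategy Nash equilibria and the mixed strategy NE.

Pure NE: (Stag, Stag) and (Hare, Hare); Mixed NE: p = 0.4706, q = 0.4706

Work:
Check pure NE:
(Stag, Stag): (20, 20) - no unilateral deviation beneficial
(Hare, Hare): (11, 11) - no unilateral deviation beneficial
Mixed NE: P1 plays Stag with p = 0.4706, P2 plays Stag with q = 0.4706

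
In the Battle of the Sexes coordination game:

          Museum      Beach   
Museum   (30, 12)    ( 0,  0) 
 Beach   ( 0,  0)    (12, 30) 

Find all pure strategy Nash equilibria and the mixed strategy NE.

Pure NE: (Museum, Museum) and (Beach, Beach); Mixed NE: p = 0.7143, q = 0.2857

Work:
Check pure NE:
(Museum, Museum): (30, 12) - no unilateral deviation beneficial
(Beach, Beach): (12, 30) - no unilateral deviation beneficial
Mixed NE: P1 plays Museum with p = 0.7143, P2 plays Museum with q = 0.2857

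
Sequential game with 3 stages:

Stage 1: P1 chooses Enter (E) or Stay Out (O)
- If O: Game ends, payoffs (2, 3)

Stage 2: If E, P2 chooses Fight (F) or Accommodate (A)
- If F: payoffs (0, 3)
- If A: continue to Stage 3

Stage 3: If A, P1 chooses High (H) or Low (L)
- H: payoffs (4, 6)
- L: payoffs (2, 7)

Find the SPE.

SPE: (E, A, H); Outcome (4, 6)

Work:
Stage 3: P1 chooses H (4 vs 2)
Stage 2: P2: F->3, A->6 (anticipating H). Choose A
Stage 1: P1: O->2, E->4 (anticipating A, H). Choose E
SPE path: E -> A -> H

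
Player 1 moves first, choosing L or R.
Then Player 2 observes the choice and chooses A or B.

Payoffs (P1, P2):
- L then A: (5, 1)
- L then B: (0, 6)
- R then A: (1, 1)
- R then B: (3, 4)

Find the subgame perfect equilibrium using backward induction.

P1 plays R, P2 plays B after L and B after R; Payoff (3, 4)

Work:
Backward induction:
After L: P2 chooses B → P1 gets 0
After R: P2 chooses B → P1 gets 3
P1 chooses R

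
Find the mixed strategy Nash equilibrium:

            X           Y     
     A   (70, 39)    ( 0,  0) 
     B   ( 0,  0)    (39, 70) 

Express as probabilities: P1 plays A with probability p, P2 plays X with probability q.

p = 0.6422, q = 0.3578

Work:
Find probabilities that make opponent indifferent:
P2 chooses q to make P1 indifferent between A and B
P1 chooses p to make P2 indifferent between X and Y
Mixed NE: P1 plays (A: 0.6422, B: 0.3578), P2 plays (X: 0.3578, Y: 0.6422)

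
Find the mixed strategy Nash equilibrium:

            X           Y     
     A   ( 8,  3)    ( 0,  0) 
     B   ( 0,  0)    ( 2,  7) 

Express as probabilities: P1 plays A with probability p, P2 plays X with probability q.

p = 0.7, q = 0.2

Work:
Find probabilities that make opponent indifferent:
P2 chooses q to make P1 indifferent between A and B
P1 chooses p to make P2 indifferent between X and Y
Mixed NE: P1 plays (A: 0.7, B: 0.3), P2 plays (X: 0.2, Y: 0.8)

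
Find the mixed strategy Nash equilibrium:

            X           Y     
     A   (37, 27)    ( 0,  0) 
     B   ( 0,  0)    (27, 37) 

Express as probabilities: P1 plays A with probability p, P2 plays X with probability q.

p = 0.5781, q = 0.4219

Work:
Find probabilities that make opponent indifferent:
P2 chooses q to make P1 indifferent between A and B
P1 chooses p to make P2 indifferent between X and Y
Mixed NE: P1 plays (A: 0.5781, B: 0.4219), P2 plays (X: 0.4219, Y: 0.5781)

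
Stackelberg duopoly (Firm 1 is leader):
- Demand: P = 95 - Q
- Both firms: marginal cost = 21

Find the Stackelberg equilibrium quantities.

q₁* (leader) = 37.0, q₂* (follower) = 18.5

Work:
Follower's reaction: q₂ = (a - c - q₁)/2
Leader substitutes: π₁ = q₁·(a - q₁ - (a-c-q₁)/2 - c)
FOC: q₁* = (95 - 21)/2 = 37.00
Then: q₂* = (95 - 21 - 37.0)/2 = 18.50
Leader has first-mover advantage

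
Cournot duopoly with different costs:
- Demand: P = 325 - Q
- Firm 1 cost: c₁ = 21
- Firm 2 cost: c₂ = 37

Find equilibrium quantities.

q₁* = 106.67, q₂* = 90.67

Work:
Reaction: q₁ = (325 - 21 - q₂)/2
Reaction: q₂ = (325 - 37 - q₁)/2
Solve simultaneously:
q₁* = (325 - 2×21 + 37)/3 = 106.67
q₂* = (325 - 2×37 + 21)/3 = 90.67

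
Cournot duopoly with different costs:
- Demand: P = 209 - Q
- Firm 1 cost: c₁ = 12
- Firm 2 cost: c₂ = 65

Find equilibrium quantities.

q₁* = 83.33, q₂* = 30.33

Work:
Reaction: q₁ = (209 - 12 - q₂)/2
Reaction: q₂ = (209 - 65 - q₁)/2
Solve simultaneously:
q₁* = (209 - 2×12 + 65)/3 = 83.33
q₂* = (209 - 2×65 + 12)/3 = 30.33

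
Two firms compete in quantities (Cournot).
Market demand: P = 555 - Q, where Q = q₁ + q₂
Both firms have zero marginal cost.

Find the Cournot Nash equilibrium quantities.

q₁* = q₂* = 185.0; P* = 185.0

Work:
Profit: π_i = P·q_i = (a - q_i - q_j)·q_i
FOC: ∂π_i/∂q_i = a - 2q_i - q_j = 0
Reaction function: q_i = (555 - q_j)/2
Symmetry: q* = 555/3 = 185.0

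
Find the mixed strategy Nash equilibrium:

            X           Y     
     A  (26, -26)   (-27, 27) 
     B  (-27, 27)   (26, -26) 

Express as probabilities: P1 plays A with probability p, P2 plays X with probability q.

p = 0.5, q = 0.5

Work:
Find probabilities that make opponent indifferent:
P2 chooses q to make P1 indifferent between A and B
P1 chooses p to make P2 indifferent between X and Y
Mixed NE: P1 plays (A: 0.5, B: 0.5), P2 plays (X: 0.5, Y: 0.5)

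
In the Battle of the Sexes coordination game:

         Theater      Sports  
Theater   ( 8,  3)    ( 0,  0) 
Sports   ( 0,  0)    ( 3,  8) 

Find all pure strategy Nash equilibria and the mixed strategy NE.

Pure NE: (Theater, Theater) and (Sports, Sports); Mixed NE: p = 0.7273, q = 0.2727

Work:
Check pure NE:
(Theater, Theater): (8, 3) - no unilateral deviation beneficial
(Sports, Sports): (3, 8) - no unilateral deviation beneficial
Mixed NE: P1 plays Theater with p = 0.7273, P2 plays Theater with q = 0.2727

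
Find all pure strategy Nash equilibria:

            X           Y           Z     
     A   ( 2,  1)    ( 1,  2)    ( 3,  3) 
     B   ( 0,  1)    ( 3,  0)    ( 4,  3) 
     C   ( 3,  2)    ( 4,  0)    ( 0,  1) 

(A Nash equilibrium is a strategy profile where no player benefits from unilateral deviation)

Nash equilibrium: (B, Z), (C, X)

Work:
Best responses:
  P1 vs X: payoffs [2, 0, 3] → best response C (payoff 3)
  P1 vs Y: payoffs [1, 3, 4] → best response C (payoff 4)
  P1 vs Z: payoffs [3, 4, 0] → best response B (payoff 4)
  P2 vs A: payoffs [1, 2, 3] → best response Z (payoff 3)
  P2 vs B: payoffs [1, 0, 3] → best response Z (payoff 3)
  P2 vs C: payoffs [2, 0, 1] → best response X (payoff 2)
Mutual best responses: (B,Z), (C,X) → Nash equilibria.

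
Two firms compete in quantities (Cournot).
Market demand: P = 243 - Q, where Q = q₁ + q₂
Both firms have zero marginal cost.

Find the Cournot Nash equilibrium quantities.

q₁* = q₂* = 81.0; P* = 81.0

Work:
Profit: π_i = P·q_i = (a - q_i - q_j)·q_i
FOC: ∂π_i/∂q_i = a - 2q_i - q_j = 0
Reaction function: q_i = (243 - q_j)/2
Symmetry: q* = 243/3 = 81.0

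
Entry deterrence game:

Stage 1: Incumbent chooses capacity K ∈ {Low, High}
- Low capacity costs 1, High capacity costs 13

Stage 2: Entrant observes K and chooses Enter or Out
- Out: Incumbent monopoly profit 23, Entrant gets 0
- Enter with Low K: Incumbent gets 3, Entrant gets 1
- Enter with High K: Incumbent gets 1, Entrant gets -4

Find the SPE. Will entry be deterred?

SPE: (High, Enter|Low, Out|High); Entry deterred. Incumbent net profit = 10

Work:
After Low K: Entrant enters (1 > 0)
After High K: Entrant stays out (-4 < 0)
Incumbent: Low → 3−1=2, High → 23−13=10
Incumbent chooses High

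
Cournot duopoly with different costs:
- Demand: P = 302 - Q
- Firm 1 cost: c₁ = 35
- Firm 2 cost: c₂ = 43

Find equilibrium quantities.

q₁* = 91.67, q₂* = 83.67

Work:
Reaction: q₁ = (302 - 35 - q₂)/2
Reaction: q₂ = (302 - 43 - q₁)/2
Solve simultaneously:
q₁* = (302 - 2×35 + 43)/3 = 91.67
q₂* = (302 - 2×43 + 35)/3 = 83.67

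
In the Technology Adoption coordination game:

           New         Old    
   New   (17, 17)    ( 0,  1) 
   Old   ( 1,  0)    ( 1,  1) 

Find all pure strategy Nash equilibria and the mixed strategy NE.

Pure NE: (New, New) and (Old, Old); Mixed NE: p = 0.0588, q = 0.0588

Work:
Check pure NE:
(New, New): (17, 17) - no unilateral deviation beneficial
(Old, Old): (1, 1) - no unilateral deviation beneficial
Mixed NE: P1 plays New with p = 0.0588, P2 plays New with q = 0.0588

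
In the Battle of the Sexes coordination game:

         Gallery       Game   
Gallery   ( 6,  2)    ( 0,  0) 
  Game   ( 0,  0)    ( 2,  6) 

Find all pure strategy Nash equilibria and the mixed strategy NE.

Pure NE: (Gallery, Gallery) and (Game, Game); Mixed NE: p = 0.75, q = 0.25

Work:
Check pure NE:
(Gallery, Gallery): (6, 2) - no unilateral deviation beneficial
(Game, Game): (2, 6) - no unilateral deviation beneficial
Mixed NE: P1 plays Gallery with p = 0.75, P2 plays Gallery with q = 0.25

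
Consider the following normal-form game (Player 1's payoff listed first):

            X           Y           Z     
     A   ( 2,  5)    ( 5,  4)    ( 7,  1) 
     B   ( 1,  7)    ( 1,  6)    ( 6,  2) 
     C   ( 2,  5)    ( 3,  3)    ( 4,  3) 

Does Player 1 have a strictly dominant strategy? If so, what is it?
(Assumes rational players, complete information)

No strictly dominant strategy exists for Player 1

Work:
A strategy strictly dominates another if it gives a strictly higher payoff against every opponent action. Compare each pair of P1's strategies column-by-column:
  A vs B: [2 vs 1, 5 vs 1, 7 vs 6] → A strictly dominates B
  A vs C: [2 vs 2, 5 vs 3, 7 vs 4] → A does not strictly dominate C (column X: 2 ≤ 2)
  B vs A: [1 vs 2, 1 vs 5, 6 vs 7] → B does not strictly dominate A (column X: 1 ≤ 2)
  B vs C: [1 vs 2, 1 vs 3, 6 vs 4] → B does not strictly dominate C (column X: 1 ≤ 2)
  C vs A: [2 vs 2, 3 vs 5, 4 vs 7] → C does not strictly dominate A (column X: 2 ≤ 2)
  C vs B: [2 vs 1, 3 vs 1, 4 vs 6] → C does not strictly dominate B (column Z: 4 ≤ 6)
No single strategy strictly dominates all others → no strictly dominant strategy.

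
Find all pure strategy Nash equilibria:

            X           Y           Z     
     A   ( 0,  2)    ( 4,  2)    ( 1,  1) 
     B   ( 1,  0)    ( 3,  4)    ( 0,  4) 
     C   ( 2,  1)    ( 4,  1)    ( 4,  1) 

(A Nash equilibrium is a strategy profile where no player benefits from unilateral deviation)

Nash equilibrium: (A, Y), (C, X), (C, Y), (C, Z)

Work:
Best responses:
  P1 vs X: payoffs [0, 1, 2] → best response C (payoff 2)
  P1 vs Y: payoffs [4, 3, 4] → best response A/C (payoff 4)
  P1 vs Z: payoffs [1, 0, 4] → best response C (payoff 4)
  P2 vs A: payoffs [2, 2, 1] → best response X/Y (payoff 2)
  P2 vs B: payoffs [0, 4, 4] → best response Y/Z (payoff 4)
  P2 vs C: payoffs [1, 1, 1] → best response X/Y/Z (payoff 1)
Mutual best responses: (A,Y), (C,X), (C,Y), (C,Z) → Nash equilibria.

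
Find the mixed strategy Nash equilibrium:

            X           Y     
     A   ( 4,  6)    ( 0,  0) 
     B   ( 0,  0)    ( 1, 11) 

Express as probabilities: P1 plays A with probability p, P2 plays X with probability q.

p = 0.6471, q = 0.2

Work:
Find probabilities that make opponent indifferent:
P2 chooses q to make P1 indifferent between A and B
P1 chooses p to make P2 indifferent between X and Y
Mixed NE: P1 plays (A: 0.6471, B: 0.3529), P2 plays (X: 0.2, Y: 0.8)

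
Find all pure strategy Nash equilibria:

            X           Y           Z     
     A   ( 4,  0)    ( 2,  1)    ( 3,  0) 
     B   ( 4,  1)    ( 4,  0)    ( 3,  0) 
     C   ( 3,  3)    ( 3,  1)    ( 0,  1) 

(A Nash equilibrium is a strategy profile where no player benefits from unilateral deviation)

Nash equilibrium: (B, X)

Work:
Best responses:
  P1 vs X: payoffs [4, 4, 3] → best response A/B (payoff 4)
  P1 vs Y: payoffs [2, 4, 3] → best response B (payoff 4)
  P1 vs Z: payoffs [3, 3, 0] → best response A/B (payoff 3)
  P2 vs A: payoffs [0, 1, 0] → best response Y (payoff 1)
  P2 vs B: payoffs [1, 0, 0] → best response X (payoff 1)
  P2 vs C: payoffs [3, 1, 1] → best response X (payoff 3)
Mutual best responses: (B,X) → Nash equilibria.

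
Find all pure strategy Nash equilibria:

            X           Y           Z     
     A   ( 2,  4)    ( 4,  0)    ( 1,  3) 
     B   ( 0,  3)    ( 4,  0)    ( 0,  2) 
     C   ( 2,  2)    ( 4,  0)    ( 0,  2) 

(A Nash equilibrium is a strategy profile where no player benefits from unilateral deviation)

Nash equilibrium: (A, X), (C, X)

Work:
Best responses:
  P1 vs X: payoffs [2, 0, 2] → best response A/C (payoff 2)
  P1 vs Y: payoffs [4, 4, 4] → best response A/B/C (payoff 4)
  P1 vs Z: payoffs [1, 0, 0] → best response A (payoff 1)
  P2 vs A: payoffs [4, 0, 3] → best response X (payoff 4)
  P2 vs B: payoffs [3, 0, 2] → best response X (payoff 3)
  P2 vs C: payoffs [2, 0, 2] → best response X/Z (payoff 2)
Mutual best responses: (A,X), (C,X) → Nash equilibria.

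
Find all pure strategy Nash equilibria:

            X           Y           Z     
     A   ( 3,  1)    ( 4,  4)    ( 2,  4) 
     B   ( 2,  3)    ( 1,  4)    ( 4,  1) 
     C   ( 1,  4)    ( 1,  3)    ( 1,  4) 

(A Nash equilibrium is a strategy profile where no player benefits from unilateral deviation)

Nash equilibrium: (A, Y)

Work:
Best responses:
  P1 vs X: payoffs [3, 2, 1] → best response A (payoff 3)
  P1 vs Y: payoffs [4, 1, 1] → best response A (payoff 4)
  P1 vs Z: payoffs [2, 4, 1] → best response B (payoff 4)
  P2 vs A: payoffs [1, 4, 4] → best response Y/Z (payoff 4)
  P2 vs B: payoffs [3, 4, 1] → best response Y (payoff 4)
  P2 vs C: payoffs [4, 3, 4] → best response X/Z (payoff 4)
Mutual best responses: (A,Y) → Nash equilibria.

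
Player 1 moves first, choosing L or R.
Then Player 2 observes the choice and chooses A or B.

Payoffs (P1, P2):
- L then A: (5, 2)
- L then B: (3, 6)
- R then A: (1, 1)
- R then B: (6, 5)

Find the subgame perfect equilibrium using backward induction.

P1 plays R, P2 plays B after L and B after R; Payoff (6, 5)

Work:
Backward induction:
After L: P2 chooses B → P1 gets 3
After R: P2 chooses B → P1 gets 6
P1 chooses R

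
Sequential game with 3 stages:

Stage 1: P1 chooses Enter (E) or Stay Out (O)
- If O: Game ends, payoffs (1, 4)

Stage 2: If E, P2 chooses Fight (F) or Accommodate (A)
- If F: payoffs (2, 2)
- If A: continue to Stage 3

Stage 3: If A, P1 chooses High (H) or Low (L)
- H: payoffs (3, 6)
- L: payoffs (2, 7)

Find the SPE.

SPE: (E, A, H); Outcome (3, 6)

Work:
Stage 3: P1 chooses H (3 vs 2)
Stage 2: P2: F->2, A->6 (anticipating H). Choose A
Stage 1: P1: O->1, E->3 (anticipating A, H). Choose E
SPE path: E -> A -> H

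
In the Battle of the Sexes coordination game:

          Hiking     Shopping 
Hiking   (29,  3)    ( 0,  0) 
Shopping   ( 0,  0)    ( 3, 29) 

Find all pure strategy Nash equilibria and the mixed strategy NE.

Pure NE: (Hiking, Hiking) and (Shopping, Shopping); Mixed NE: p = 0.9062, q = 0.0938

Work:
Check pure NE:
(Hiking, Hiking): (29, 3) - no unilateral deviation beneficial
(Shopping, Shopping): (3, 29) - no unilateral deviation beneficial
Mixed NE: P1 plays Hiking with p = 0.9062, P2 plays Hiking with q = 0.0938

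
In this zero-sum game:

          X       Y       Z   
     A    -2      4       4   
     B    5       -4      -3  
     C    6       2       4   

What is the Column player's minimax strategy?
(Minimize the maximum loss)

Column should play Y or Z (all achieve the minimum), value = 4

Work:
Column player minimizes Row's maximum payoff:
Column X: max payoff to Row = 6
Column Y: max payoff to Row = 4
Column Z: max payoff to Row = 4
Minimum is 4, achieved by columns Y, Z (tied).
Each of Y or Z is a minimax strategy.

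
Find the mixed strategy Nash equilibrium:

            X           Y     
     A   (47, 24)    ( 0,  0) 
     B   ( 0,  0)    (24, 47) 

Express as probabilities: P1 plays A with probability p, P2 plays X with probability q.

p = 0.662, q = 0.338

Work:
Find probabilities that make opponent indifferent:
P2 chooses q to make P1 indifferent between A and B
P1 chooses p to make P2 indifferent between X and Y
Mixed NE: P1 plays (A: 0.662, B: 0.338), P2 plays (X: 0.338, Y: 0.662)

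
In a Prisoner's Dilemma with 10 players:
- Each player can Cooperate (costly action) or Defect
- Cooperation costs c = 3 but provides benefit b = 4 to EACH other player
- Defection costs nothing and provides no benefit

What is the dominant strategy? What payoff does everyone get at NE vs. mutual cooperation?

Dominant: Defect; NE payoff = 0; Coop payoff = 33

Work:
Defect dominates (saves cost c = 3, benefit to others is external)
NE: All defect → everyone gets 0
If all cooperate: each receives (9)×4 - 3 = 33
Social dilemma: 33 > 0 but NE gives 0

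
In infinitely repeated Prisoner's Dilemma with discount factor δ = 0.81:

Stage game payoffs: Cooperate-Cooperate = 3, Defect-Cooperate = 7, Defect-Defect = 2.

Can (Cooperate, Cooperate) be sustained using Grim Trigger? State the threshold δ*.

δ* = 0.8; since δ = 0.81 ≥ 0.8, cooperation can be sustained

Work:
For Grim Trigger:
Cooperate forever: 3/(1-δ)
Defect then punished: 7 + 2·δ/(1-δ)
Need: 3/(1-δ) ≥ 7 + 2·δ/(1-δ)
Solving: δ ≥ (T-R)/(T-P) = (7-3)/(7-2) = 0.8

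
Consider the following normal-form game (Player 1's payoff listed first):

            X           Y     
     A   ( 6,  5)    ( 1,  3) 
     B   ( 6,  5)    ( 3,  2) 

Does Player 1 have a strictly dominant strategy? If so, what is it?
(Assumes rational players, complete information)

No strictly dominant strategy exists for Player 1

Work:
A strategy strictly dominates another if it gives a strictly higher payoff against every opponent action. Compare each pair of P1's strategies column-by-column:
  A vs B: [6 vs 6, 1 vs 3] → A does not strictly dominate B (column X: 6 ≤ 6)
  B vs A: [6 vs 6, 3 vs 1] → B does not strictly dominate A (column X: 6 ≤ 6)
No single strategy strictly dominates all others → no strictly dominant strategy.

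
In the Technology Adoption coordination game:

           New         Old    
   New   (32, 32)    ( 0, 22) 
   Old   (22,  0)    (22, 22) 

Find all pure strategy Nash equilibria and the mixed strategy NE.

Pure NE: (New, New) and (Old, Old); Mixed NE: p = 0.6875, q = 0.6875

Work:
Check pure NE:
(New, New): (32, 32) - no unilateral deviation beneficial
(Old, Old): (22, 22) - no unilateral deviation beneficial
Mixed NE: P1 plays New with p = 0.6875, P2 plays New with q = 0.6875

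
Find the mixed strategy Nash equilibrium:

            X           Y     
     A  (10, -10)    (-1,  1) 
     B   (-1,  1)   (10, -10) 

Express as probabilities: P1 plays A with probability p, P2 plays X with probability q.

p = 0.5, q = 0.5

Work:
Find probabilities that make opponent indifferent:
P2 chooses q to make P1 indifferent between A and B
P1 chooses p to make P2 indifferent between X and Y
Mixed NE: P1 plays (A: 0.5, B: 0.5), P2 plays (X: 0.5, Y: 0.5)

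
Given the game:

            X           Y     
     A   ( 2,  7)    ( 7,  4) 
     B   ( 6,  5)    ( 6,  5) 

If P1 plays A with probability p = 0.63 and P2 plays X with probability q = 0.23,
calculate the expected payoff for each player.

E[P1] = 5.9055, E[P2] = 4.8047

Work:
E[P1] = p·q·π₁(A,X) + p·(1-q)·π₁(A,Y) + (1-p)·q·π₁(B,X) + (1-p)·(1-q)·π₁(B,Y)
= 0.63·0.23·2 + 0.63·0.77·7 + 0.37·0.23·6 + 0.37·0.77·6
= 5.9055

E[P2] = 4.8047 (similar calculation)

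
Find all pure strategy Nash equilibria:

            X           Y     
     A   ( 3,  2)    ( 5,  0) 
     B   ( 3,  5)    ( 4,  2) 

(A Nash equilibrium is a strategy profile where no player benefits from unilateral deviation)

Nash equilibrium: (A, X), (B, X)

Work:
Best responses:
  P1 vs X: payoffs [3, 3] → best response A/B (payoff 3)
  P1 vs Y: payoffs [5, 4] → best response A (payoff 5)
  P2 vs A: payoffs [2, 0] → best response X (payoff 2)
  P2 vs B: payoffs [5, 2] → best response X (payoff 5)
Mutual best responses: (A,X), (B,X) → Nash equilibria.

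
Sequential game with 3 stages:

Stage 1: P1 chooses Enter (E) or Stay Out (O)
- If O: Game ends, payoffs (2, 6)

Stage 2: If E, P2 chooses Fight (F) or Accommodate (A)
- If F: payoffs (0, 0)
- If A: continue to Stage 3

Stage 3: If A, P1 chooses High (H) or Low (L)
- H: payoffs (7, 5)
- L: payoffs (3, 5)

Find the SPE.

SPE: (E, A, H); Outcome (7, 5)

Work:
Stage 3: P1 chooses H (7 vs 3)
Stage 2: P2: F->0, A->5 (anticipating H). Choose A
Stage 1: P1: O->2, E->7 (anticipating A, H). Choose E
SPE path: E -> A -> H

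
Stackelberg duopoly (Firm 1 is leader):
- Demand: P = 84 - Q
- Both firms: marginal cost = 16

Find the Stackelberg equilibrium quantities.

q₁* (leader) = 34.0, q₂* (follower) = 17.0

Work:
Follower's reaction: q₂ = (a - c - q₁)/2
Leader substitutes: π₁ = q₁·(a - q₁ - (a-c-q₁)/2 - c)
FOC: q₁* = (84 - 16)/2 = 34.00
Then: q₂* = (84 - 16 - 34.0)/2 = 17.00
Leader has first-mover advantage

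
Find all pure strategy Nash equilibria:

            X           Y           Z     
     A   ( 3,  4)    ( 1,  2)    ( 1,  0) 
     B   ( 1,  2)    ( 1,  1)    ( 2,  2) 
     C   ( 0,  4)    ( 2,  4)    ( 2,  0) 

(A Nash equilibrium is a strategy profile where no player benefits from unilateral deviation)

Nash equilibrium: (A, X), (B, Z), (C, Y)

Work:
Best responses:
  P1 vs X: payoffs [3, 1, 0] → best response A (payoff 3)
  P1 vs Y: payoffs [1, 1, 2] → best response C (payoff 2)
  P1 vs Z: payoffs [1, 2, 2] → best response B/C (payoff 2)
  P2 vs A: payoffs [4, 2, 0] → best response X (payoff 4)
  P2 vs B: payoffs [2, 1, 2] → best response X/Z (payoff 2)
  P2 vs C: payoffs [4, 4, 0] → best response X/Y (payoff 4)
Mutual best responses: (A,X), (B,Z), (C,Y) → Nash equilibria.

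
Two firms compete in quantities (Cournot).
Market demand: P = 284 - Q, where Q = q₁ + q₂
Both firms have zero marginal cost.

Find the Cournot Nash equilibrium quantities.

q₁* = q₂* = 94.67; P* = 94.67

Work:
Profit: π_i = P·q_i = (a - q_i - q_j)·q_i
FOC: ∂π_i/∂q_i = a - 2q_i - q_j = 0
Reaction function: q_i = (284 - q_j)/2
Symmetry: q* = 284/3 = 94.67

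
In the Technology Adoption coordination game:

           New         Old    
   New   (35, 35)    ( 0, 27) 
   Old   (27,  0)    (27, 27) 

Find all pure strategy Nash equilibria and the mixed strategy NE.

Pure NE: (New, New) and (Old, Old); Mixed NE: p = 0.7714, q = 0.7714

Work:
Check pure NE:
(New, New): (35, 35) - no unilateral deviation beneficial
(Old, Old): (27, 27) - no unilateral deviation beneficial
Mixed NE: P1 plays New with p = 0.7714, P2 plays New with q = 0.7714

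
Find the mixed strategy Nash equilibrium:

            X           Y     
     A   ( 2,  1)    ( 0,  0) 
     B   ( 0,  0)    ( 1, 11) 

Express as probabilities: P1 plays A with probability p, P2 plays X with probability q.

p = 0.9167, q = 0.3333

Work:
Find probabilities that make opponent indifferent:
P2 chooses q to make P1 indifferent between A and B
P1 chooses p to make P2 indifferent between X and Y
Mixed NE: P1 plays (A: 0.9167, B: 0.0833), P2 plays (X: 0.3333, Y: 0.6667)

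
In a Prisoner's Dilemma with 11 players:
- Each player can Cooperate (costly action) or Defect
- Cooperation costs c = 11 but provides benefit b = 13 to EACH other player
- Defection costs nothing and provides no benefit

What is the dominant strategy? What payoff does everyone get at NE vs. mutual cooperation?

Dominant: Defect; NE payoff = 0; Coop payoff = 119

Work:
Defect dominates (saves cost c = 11, benefit to others is external)
NE: All defect → everyone gets 0
If all cooperate: each receives (10)×13 - 11 = 119
Social dilemma: 119 > 0 but NE gives 0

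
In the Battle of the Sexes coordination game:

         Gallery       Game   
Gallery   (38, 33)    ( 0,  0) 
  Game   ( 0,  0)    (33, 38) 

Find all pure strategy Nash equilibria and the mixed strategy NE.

Pure NE: (Gallery, Gallery) and (Game, Game); Mixed NE: p = 0.5352, q = 0.4648

Work:
Check pure NE:
(Gallery, Gallery): (38, 33) - no unilateral deviation beneficial
(Game, Game): (33, 38) - no unilateral deviation beneficial
Mixed NE: P1 plays Gallery with p = 0.5352, P2 plays Gallery with q = 0.4648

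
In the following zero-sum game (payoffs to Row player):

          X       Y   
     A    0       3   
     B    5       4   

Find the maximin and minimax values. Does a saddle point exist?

Maximin = 4, Minimax = 4, Saddle: True

Work:
Row minimums: [0, 4] → maximin = 4
Column maximums: [5, 4] → minimax = 4
Saddle point exists! Game value = 4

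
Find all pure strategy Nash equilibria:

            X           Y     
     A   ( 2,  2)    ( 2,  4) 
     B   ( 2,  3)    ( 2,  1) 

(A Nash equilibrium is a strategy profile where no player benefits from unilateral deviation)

Nash equilibrium: (A, Y), (B, X)

Work:
Best responses:
  P1 vs X: payoffs [2, 2] → best response A/B (payoff 2)
  P1 vs Y: payoffs [2, 2] → best response A/B (payoff 2)
  P2 vs A: payoffs [2, 4] → best response Y (payoff 4)
  P2 vs B: payoffs [3, 1] → best response X (payoff 3)
Mutual best responses: (A,Y), (B,X) → Nash equilibria.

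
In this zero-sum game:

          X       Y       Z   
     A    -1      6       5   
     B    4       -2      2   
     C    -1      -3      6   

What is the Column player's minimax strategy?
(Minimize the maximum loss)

Column should play X, value = 4

Work:
Column player minimizes Row's maximum payoff:
Column X: max payoff to Row = 4
Column Y: max payoff to Row = 6
Column Z: max payoff to Row = 6
Minimum is 4, achieved by column X.
Minimax strategy: X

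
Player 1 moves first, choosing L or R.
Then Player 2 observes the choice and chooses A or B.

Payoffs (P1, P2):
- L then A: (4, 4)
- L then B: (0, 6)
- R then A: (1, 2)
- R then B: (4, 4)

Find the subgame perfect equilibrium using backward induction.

P1 plays R, P2 plays B after L and B after R; Payoff (4, 4)

Work:
Backward induction:
After L: P2 chooses B → P1 gets 0
After R: P2 chooses B → P1 gets 4
P1 chooses R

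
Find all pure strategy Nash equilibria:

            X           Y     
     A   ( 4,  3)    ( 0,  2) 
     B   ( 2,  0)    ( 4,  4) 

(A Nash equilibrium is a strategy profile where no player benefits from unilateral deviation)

Nash equilibrium: (A, X), (B, Y)

Work:
Best responses:
  P1 vs X: payoffs [4, 2] → best response A (payoff 4)
  P1 vs Y: payoffs [0, 4] → best response B (payoff 4)
  P2 vs A: payoffs [3, 2] → best response X (payoff 3)
  P2 vs B: payoffs [0, 4] → best response Y (payoff 4)
Mutual best responses: (A,X), (B,Y) → Nash equilibria.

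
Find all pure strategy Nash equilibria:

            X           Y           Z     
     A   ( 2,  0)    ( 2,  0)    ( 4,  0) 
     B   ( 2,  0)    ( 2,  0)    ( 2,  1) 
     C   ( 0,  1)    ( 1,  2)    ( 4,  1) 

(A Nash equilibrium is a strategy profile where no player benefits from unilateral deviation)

Nash equilibrium: (A, X), (A, Y), (A, Z)

Work:
Best responses:
  P1 vs X: payoffs [2, 2, 0] → best response A/B (payoff 2)
  P1 vs Y: payoffs [2, 2, 1] → best response A/B (payoff 2)
  P1 vs Z: payoffs [4, 2, 4] → best response A/C (payoff 4)
  P2 vs A: payoffs [0, 0, 0] → best response X/Y/Z (payoff 0)
  P2 vs B: payoffs [0, 0, 1] → best response Z (payoff 1)
  P2 vs C: payoffs [1, 2, 1] → best response Y (payoff 2)
Mutual best responses: (A,X), (A,Y), (A,Z) → Nash equilibria.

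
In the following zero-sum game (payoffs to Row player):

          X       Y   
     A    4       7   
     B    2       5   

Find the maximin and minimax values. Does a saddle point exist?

Maximin = 4, Minimax = 4, Saddle: True

Work:
Row minimums: [4, 2] → maximin = 4
Column maximums: [4, 7] → minimax = 4
Saddle point exists! Game value = 4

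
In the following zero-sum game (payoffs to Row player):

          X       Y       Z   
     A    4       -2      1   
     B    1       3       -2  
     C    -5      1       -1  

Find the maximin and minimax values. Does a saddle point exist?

Maximin = -2, Minimax = 1, Saddle: False

Work:
Row minimums: [-2, -2, -5] → maximin = -2
Column maximums: [4, 3, 1] → minimax = 1
No saddle point (maximin ≠ minimax). Mixed strategy needed.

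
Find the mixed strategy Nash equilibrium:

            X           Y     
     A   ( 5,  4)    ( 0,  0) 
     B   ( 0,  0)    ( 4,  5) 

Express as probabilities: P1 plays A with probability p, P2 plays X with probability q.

p = 0.5556, q = 0.4444

Work:
Find probabilities that make opponent indifferent:
P2 chooses q to make P1 indifferent between A and B
P1 chooses p to make P2 indifferent between X and Y
Mixed NE: P1 plays (A: 0.5556, B: 0.4444), P2 plays (X: 0.4444, Y: 0.5556)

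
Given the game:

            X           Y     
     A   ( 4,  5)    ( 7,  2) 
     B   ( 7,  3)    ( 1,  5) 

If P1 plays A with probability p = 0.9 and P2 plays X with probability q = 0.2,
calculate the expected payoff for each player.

E[P1] = 5.98, E[P2] = 2.8

Work:
E[P1] = p·q·π₁(A,X) + p·(1-q)·π₁(A,Y) + (1-p)·q·π₁(B,X) + (1-p)·(1-q)·π₁(B,Y)
= 0.9·0.2·4 + 0.9·0.8·7 + 0.1·0.2·7 + 0.1·0.8·1
= 5.98

E[P2] = 2.8 (similar calculation)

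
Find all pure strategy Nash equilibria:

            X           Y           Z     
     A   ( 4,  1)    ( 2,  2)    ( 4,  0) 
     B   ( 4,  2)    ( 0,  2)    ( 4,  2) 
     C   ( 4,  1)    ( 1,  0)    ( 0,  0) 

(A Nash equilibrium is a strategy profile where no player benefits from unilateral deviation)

Nash equilibrium: (A, Y), (B, X), (B, Z), (C, X)

Work:
Best responses:
  P1 vs X: payoffs [4, 4, 4] → best response A/B/C (payoff 4)
  P1 vs Y: payoffs [2, 0, 1] → best response A (payoff 2)
  P1 vs Z: payoffs [4, 4, 0] → best response A/B (payoff 4)
  P2 vs A: payoffs [1, 2, 0] → best response Y (payoff 2)
  P2 vs B: payoffs [2, 2, 2] → best response X/Y/Z (payoff 2)
  P2 vs C: payoffs [1, 0, 0] → best response X (payoff 1)
Mutual best responses: (A,Y), (B,X), (B,Z), (C,X) → Nash equilibria.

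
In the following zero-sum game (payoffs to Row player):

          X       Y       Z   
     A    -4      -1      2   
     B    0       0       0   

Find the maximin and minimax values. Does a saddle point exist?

Maximin = 0, Minimax = 0, Saddle: True

Work:
Row minimums: [-4, 0] → maximin = 0
Column maximums: [0, 0, 2] → minimax = 0
Saddle point exists! Game value = 0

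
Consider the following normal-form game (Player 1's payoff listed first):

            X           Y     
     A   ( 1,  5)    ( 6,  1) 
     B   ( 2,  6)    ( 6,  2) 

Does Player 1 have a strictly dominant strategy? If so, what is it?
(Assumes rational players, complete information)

No strictly dominant strategy exists for Player 1

Work:
A strategy strictly dominates another if it gives a strictly higher payoff against every opponent action. Compare each pair of P1's strategies column-by-column:
  A vs B: [1 vs 2, 6 vs 6] → A does not strictly dominate B (column X: 1 ≤ 2)
  B vs A: [2 vs 1, 6 vs 6] → B does not strictly dominate A (column Y: 6 ≤ 6)
No single strategy strictly dominates all others → no strictly dominant strategy.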